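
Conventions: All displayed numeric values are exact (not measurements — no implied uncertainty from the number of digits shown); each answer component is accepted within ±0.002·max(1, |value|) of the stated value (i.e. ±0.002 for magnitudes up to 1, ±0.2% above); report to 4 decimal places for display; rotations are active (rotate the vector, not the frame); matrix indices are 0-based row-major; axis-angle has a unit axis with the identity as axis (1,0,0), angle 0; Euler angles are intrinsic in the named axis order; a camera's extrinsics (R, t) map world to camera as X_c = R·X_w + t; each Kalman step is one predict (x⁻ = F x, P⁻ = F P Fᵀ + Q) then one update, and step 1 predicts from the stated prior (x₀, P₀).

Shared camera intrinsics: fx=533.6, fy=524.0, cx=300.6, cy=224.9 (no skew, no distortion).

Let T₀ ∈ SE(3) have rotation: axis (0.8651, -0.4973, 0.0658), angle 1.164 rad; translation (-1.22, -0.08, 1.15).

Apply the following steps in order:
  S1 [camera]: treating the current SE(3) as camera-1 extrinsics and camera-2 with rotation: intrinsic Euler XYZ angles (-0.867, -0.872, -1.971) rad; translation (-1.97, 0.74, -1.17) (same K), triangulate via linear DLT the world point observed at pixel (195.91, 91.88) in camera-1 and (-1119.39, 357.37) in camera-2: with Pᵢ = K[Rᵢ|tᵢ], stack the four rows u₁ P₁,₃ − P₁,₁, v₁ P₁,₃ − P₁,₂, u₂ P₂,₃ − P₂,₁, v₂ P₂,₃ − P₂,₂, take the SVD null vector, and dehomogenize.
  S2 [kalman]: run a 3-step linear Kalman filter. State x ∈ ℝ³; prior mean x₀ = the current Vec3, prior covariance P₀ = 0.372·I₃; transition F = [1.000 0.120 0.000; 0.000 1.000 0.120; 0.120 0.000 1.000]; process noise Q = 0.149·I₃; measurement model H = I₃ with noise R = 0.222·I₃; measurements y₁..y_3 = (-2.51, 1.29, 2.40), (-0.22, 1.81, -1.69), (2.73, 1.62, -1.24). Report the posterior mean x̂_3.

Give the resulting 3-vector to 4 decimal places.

after S1 (triangulate): (1.6951, 1.0738, 1.2360)
after S2 (kf_track): (1.3118, 1.6451, -0.7414)

result = (1.3118, 1.6451, -0.7414)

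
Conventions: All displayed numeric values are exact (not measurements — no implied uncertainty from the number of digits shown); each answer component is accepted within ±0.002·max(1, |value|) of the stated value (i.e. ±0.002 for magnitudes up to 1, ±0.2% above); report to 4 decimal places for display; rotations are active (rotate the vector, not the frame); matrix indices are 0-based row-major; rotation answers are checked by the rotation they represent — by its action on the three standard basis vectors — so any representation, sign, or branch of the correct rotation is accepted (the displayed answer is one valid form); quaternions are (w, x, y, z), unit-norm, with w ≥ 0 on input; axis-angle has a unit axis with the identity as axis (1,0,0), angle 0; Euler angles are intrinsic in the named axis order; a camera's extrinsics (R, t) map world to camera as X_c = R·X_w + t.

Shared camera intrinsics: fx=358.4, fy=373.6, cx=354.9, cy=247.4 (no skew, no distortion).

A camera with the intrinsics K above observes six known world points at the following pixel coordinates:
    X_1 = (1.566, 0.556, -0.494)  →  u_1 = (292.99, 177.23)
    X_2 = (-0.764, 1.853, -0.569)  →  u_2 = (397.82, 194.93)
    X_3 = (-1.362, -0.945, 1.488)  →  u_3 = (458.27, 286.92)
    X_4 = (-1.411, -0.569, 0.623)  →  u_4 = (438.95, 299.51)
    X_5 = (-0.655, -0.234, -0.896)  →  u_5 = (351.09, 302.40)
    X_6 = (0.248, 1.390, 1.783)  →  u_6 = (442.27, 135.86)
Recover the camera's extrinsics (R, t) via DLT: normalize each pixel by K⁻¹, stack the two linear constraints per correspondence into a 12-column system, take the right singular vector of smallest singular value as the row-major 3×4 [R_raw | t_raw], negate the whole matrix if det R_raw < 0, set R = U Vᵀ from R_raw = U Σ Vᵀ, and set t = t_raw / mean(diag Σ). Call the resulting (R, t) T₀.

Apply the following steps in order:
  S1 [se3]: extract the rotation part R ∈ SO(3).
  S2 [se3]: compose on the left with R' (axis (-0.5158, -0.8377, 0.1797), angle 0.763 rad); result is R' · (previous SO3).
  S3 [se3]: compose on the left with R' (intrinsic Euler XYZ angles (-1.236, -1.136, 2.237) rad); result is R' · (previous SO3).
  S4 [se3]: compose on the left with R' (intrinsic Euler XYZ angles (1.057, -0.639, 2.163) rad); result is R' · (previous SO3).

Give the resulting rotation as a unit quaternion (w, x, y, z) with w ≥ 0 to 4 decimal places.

source (pnp_recover): camera pose = R=[-0.6528 0.1304 0.7462; -0.6124 -0.6707 -0.4185; 0.4460 -0.7302 0.5177], t=(0.2099, -0.0800, 6.3794)
after S1 (rot_of_se3): [-0.6528 0.1304 0.7462; -0.6124 -0.6707 -0.4185; 0.4460 -0.7302 0.5177]
after S2 (compose_so3): [-0.7869 0.5483 0.2832; -0.5806 -0.8132 -0.0389; 0.2090 -0.1950 0.9583]
after S3 (compose_so3): [0.2075 0.3035 -0.9300; 0.8054 0.4866 0.3385; 0.5552 -0.8192 -0.1434]
after S4 (compose_so3): [-0.9605 0.0286 0.2767; -0.1172 0.8606 -0.4956; -0.2523 -0.5084 -0.8233]

rotation (quat) = (0.1386, -0.0232, 0.9545, -0.2630)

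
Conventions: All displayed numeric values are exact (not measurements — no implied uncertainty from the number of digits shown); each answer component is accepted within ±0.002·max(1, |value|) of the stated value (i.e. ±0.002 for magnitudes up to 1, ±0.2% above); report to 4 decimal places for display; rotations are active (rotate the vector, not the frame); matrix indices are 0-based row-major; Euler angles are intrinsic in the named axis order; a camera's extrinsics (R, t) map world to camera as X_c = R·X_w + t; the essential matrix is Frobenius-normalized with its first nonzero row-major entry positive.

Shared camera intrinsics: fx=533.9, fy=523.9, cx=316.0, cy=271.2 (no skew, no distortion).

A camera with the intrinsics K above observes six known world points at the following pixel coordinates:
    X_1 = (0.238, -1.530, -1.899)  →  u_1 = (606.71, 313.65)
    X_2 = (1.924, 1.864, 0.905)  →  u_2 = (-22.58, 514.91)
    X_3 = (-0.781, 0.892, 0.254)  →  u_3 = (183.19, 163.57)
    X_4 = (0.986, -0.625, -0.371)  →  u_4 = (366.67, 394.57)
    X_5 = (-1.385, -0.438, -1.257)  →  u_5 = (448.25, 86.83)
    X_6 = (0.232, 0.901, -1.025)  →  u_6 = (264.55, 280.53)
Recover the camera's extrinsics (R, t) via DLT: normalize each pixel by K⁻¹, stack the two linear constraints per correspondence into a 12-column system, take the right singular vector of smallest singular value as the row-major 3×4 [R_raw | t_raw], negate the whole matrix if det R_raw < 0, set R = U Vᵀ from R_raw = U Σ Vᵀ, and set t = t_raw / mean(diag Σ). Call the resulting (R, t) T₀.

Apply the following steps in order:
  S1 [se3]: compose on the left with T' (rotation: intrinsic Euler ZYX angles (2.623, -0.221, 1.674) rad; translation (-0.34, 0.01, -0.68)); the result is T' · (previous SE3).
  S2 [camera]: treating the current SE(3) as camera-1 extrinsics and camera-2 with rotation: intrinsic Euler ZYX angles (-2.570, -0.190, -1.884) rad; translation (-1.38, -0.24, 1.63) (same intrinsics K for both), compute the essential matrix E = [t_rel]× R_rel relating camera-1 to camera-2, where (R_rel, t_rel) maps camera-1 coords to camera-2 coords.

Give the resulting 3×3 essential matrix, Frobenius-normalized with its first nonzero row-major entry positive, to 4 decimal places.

matrix = [0.1072 -0.2393 -0.1614; 0.3343 -0.4949 -0.2301; -0.4864 -0.0530 -0.5061]

source (pnp_recover): camera pose = R=[-0.0580 -0.7698 -0.6356; 0.9893 -0.1295 0.0666; -0.1336 -0.6250 0.7692], t=(-0.2400, 0.0100, 4.4497)
after S1 (compose_se3): R=[0.2238 0.3254 0.9187; -0.1633 -0.9168 0.3645; 0.9609 -0.2316 -0.1520], t=(1.9723, 3.7877, -1.1702)
after S2 (essential): [0.1072 -0.2393 -0.1614; 0.3343 -0.4949 -0.2301; -0.4864 -0.0530 -0.5061]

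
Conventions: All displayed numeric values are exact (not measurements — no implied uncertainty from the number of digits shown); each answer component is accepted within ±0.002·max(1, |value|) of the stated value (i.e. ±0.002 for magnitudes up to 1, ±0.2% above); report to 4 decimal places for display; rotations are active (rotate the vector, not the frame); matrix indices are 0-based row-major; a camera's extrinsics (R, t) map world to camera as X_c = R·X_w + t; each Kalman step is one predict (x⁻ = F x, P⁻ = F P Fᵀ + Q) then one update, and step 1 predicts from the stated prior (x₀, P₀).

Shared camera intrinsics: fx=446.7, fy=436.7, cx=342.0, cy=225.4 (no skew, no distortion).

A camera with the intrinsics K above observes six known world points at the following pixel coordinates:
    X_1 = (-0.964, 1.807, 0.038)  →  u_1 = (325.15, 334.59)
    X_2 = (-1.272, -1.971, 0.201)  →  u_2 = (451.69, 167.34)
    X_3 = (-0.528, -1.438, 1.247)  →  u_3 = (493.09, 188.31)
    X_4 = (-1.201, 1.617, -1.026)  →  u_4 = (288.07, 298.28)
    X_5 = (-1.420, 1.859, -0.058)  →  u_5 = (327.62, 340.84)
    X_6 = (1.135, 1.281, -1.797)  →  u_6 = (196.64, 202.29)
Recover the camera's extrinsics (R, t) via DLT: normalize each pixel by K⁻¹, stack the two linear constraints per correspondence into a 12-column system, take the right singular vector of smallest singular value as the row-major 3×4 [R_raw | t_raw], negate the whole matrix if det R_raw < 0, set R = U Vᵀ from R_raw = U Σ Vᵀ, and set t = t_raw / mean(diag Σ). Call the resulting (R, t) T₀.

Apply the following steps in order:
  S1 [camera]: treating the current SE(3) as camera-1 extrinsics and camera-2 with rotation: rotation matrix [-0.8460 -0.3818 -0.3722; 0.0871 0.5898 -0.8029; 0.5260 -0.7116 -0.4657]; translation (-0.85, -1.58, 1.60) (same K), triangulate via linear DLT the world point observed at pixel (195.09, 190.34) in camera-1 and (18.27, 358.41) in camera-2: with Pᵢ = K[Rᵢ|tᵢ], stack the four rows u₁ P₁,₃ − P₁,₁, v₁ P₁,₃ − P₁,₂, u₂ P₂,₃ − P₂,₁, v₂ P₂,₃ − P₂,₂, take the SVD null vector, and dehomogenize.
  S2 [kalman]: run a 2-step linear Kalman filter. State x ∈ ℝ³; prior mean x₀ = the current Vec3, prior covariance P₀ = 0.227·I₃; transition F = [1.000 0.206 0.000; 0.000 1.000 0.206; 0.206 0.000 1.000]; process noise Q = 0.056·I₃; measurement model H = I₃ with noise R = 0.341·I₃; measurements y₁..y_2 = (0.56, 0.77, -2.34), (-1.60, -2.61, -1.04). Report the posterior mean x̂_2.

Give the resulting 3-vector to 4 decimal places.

result = (-0.0020, -0.9229, -1.7511)

source (pnp_recover): camera pose = R=[-0.2840 -0.5411 0.7915; -0.4521 0.8036 0.3871; -0.8455 -0.2479 -0.4729], t=(0.4095, -0.1500, 6.6613)
after S1 (triangulate): (1.2478, 1.1609, -1.8491)
after S2 (kf_track): (-0.0020, -0.9229, -1.7511)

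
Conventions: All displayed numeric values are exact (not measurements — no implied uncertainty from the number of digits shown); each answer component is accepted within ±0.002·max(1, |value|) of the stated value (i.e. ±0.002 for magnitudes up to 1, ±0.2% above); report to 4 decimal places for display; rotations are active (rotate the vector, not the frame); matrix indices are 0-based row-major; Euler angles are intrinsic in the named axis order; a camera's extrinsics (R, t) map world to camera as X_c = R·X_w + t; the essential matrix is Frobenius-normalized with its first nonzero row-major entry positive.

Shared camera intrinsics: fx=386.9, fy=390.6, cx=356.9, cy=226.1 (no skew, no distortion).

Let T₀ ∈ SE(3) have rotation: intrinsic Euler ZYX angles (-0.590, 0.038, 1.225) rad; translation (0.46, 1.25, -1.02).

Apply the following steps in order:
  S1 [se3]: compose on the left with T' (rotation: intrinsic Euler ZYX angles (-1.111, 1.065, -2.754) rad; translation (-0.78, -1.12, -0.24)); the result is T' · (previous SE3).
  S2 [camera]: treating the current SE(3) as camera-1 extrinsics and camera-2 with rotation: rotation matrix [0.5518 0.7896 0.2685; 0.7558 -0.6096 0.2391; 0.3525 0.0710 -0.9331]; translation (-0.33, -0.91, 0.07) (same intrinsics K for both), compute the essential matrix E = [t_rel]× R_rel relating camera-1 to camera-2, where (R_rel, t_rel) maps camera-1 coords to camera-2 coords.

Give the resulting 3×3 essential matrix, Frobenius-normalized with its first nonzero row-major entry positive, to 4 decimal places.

after S1 (compose_se3): R=[0.7221 -0.2281 0.6530; -0.3308 0.7153 0.6156; -0.6075 -0.6606 0.4411], t=(-1.8805, -2.3743, -0.4138)
after S2 (essential): [0.5575 -0.2298 0.1269; -0.1072 -0.1059 0.6755; 0.3488 -0.1075 -0.0901]

matrix = [0.5575 -0.2298 0.1269; -0.1072 -0.1059 0.6755; 0.3488 -0.1075 -0.0901]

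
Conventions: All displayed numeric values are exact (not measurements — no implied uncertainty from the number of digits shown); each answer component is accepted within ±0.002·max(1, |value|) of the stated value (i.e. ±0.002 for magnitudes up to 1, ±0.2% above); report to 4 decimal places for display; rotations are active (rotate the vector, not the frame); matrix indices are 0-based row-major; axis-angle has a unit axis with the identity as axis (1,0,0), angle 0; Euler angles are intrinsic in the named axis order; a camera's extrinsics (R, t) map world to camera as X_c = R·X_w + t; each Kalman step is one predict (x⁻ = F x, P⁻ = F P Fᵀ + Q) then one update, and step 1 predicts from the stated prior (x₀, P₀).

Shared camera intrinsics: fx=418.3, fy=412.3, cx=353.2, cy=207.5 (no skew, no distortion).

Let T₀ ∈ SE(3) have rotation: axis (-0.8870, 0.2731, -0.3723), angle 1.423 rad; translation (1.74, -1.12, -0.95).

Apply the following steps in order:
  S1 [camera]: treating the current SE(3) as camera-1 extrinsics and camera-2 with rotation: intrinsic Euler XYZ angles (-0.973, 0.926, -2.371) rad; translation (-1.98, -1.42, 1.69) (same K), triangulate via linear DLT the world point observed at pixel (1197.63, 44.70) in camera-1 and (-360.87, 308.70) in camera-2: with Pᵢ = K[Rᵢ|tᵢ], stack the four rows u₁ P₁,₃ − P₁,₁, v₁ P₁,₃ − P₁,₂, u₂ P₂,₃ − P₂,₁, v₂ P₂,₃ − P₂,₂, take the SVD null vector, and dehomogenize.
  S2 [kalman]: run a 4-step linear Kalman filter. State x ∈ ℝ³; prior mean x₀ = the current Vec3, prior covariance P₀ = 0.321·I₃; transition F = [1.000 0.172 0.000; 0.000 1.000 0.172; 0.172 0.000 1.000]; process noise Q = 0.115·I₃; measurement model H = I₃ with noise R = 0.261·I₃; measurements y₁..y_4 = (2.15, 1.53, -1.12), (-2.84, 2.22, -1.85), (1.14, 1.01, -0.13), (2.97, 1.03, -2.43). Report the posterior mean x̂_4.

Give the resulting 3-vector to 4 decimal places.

result = (1.5965, 1.0348, -1.4075)

after S1 (triangulate): (-0.7697, -1.4518, 0.9042)
after S2 (kf_track): (1.5965, 1.0348, -1.4075)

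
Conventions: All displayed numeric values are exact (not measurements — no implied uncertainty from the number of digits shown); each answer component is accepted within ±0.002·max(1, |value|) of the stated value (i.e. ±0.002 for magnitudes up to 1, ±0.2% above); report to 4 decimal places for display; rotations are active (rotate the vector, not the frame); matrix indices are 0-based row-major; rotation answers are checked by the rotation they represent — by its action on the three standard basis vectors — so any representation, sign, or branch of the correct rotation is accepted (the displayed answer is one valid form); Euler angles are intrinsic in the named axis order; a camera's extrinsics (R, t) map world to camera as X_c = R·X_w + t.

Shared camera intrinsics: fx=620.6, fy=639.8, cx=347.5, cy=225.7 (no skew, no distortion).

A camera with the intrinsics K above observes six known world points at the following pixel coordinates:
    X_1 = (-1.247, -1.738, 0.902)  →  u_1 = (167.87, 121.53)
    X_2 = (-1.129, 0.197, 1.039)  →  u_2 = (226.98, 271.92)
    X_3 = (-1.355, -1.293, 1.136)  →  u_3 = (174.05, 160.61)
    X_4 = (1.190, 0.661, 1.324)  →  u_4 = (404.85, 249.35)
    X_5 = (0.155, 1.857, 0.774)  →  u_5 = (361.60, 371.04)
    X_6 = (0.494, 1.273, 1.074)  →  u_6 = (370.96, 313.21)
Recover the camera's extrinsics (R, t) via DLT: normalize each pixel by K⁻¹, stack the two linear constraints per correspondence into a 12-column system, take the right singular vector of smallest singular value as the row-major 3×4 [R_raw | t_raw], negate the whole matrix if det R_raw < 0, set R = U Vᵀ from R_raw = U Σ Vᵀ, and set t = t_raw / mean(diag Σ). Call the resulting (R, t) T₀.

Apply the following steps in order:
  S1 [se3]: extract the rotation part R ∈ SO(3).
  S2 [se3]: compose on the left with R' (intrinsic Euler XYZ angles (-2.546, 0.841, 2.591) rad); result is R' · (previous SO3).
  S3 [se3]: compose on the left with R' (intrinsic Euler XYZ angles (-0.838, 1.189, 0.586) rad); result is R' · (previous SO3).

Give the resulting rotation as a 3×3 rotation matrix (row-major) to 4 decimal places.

source (pnp_recover): camera pose = R=[0.9546 0.2778 -0.1075; -0.2890 0.9511 -0.1086; 0.0720 0.1347 0.9883], t=(-0.3997, 0.1699, 6.9271)
after S1 (rot_of_se3): [0.9546 0.2778 -0.1075; -0.2890 0.9511 -0.1086; 0.0720 0.1347 0.9883]
after S2 (compose_so3): [-0.3879 -0.3892 0.8355; -0.3135 0.9082 0.2775; -0.8668 -0.1542 -0.4743]
after S3 (compose_so3): [-0.8602 -0.4511 -0.2379; -0.4549 0.8896 -0.0419; 0.2306 0.0722 -0.9704]

rotation (matrix) = ((-0.8602, -0.4511, -0.2379), (-0.4549, 0.8896, -0.0419), (0.2306, 0.0722, -0.9704))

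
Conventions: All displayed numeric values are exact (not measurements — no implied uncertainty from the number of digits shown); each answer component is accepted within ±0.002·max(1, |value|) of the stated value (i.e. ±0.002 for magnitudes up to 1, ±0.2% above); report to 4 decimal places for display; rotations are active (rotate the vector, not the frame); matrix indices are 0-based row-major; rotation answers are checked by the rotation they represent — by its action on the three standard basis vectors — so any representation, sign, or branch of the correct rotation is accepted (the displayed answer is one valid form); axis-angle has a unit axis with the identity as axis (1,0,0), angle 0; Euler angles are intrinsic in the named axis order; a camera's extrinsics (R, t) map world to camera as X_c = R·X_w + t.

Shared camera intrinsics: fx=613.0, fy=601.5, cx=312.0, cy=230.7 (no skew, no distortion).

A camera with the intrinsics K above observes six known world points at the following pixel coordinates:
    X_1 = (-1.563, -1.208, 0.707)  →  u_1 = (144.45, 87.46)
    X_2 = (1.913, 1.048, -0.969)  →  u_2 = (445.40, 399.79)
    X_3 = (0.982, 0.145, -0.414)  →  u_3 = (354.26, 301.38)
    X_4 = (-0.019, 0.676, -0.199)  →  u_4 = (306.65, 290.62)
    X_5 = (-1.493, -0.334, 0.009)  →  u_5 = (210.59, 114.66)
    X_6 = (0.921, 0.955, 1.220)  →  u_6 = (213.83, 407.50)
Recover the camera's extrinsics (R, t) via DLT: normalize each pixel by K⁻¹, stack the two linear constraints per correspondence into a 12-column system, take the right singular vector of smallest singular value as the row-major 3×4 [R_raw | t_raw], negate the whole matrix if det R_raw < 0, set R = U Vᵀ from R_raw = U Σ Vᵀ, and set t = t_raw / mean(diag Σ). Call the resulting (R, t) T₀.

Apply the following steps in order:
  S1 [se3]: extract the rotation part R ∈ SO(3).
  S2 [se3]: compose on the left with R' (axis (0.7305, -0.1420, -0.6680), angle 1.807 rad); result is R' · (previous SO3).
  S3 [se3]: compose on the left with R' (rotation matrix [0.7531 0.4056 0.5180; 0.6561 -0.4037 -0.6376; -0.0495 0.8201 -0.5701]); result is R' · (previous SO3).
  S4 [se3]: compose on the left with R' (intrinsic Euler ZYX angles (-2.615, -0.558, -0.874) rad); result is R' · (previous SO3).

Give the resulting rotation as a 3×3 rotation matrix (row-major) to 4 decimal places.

source (pnp_recover): camera pose = R=[0.3591 0.1094 -0.9269; 0.6515 0.6817 0.3329; 0.6683 -0.7234 0.1735], t=(-0.3000, 0.1700, 6.0797)
after S1 (rot_of_se3): [0.3591 0.1094 -0.9269; 0.6515 0.6817 0.3329; 0.6683 -0.7234 0.1735]
after S2 (compose_so3): [-0.0026 0.9374 -0.3483; -0.8118 0.2014 0.5480; 0.5839 0.2842 0.7605]
after S3 (compose_so3): [-0.0287 0.9348 0.3539; -0.0462 0.3525 -0.9347; -0.9985 -0.0432 0.0331]
after S4 (compose_so3): [-0.6558 -0.7250 -0.2105; 0.5388 -0.6448 0.5421; -0.5288 0.2421 0.8135]

rotation (matrix) = ((-0.6558, -0.7250, -0.2105), (0.5388, -0.6448, 0.5421), (-0.5288, 0.2421, 0.8135))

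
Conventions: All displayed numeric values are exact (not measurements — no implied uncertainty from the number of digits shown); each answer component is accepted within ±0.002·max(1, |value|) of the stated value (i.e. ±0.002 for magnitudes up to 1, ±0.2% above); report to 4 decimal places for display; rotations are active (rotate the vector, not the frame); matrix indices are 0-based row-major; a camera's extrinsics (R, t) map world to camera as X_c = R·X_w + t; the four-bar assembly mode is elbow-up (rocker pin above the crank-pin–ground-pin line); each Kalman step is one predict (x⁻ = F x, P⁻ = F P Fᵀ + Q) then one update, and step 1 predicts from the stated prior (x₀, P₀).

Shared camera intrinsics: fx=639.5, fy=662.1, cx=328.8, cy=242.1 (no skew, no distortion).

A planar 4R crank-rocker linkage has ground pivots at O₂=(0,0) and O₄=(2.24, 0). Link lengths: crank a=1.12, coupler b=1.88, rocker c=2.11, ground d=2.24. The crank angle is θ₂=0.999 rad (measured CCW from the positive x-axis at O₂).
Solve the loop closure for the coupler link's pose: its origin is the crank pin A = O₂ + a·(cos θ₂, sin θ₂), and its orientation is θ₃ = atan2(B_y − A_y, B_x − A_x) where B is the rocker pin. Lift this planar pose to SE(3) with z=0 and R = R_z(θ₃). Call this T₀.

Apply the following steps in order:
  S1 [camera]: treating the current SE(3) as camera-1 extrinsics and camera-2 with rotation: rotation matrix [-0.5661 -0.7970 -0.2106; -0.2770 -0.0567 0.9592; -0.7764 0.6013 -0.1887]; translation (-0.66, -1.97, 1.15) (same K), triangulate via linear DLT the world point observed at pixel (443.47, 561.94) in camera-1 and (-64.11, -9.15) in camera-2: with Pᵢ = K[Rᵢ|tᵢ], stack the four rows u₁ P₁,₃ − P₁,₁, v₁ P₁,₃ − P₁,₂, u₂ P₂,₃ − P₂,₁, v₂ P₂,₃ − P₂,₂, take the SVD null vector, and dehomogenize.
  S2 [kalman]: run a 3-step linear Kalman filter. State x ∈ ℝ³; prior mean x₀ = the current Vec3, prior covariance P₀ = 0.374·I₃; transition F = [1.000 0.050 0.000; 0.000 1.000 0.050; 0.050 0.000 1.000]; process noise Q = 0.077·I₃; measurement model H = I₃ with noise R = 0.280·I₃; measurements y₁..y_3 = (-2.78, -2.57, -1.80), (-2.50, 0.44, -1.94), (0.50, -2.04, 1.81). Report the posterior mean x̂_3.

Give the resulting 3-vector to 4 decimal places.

source (fourbar_fk): coupler pose = R=[0.7860 -0.6183 0.0000; 0.6183 0.7860 0.0000; 0.0000 0.0000 1.0000], t=(0.6061, 0.9418, 0.0000)
after S1 (triangulate): (-0.4202, 0.0249, 1.4524)
after S2 (kf_track): (-1.0617, -1.2272, -0.0002)

result = (-1.0617, -1.2272, -0.0002)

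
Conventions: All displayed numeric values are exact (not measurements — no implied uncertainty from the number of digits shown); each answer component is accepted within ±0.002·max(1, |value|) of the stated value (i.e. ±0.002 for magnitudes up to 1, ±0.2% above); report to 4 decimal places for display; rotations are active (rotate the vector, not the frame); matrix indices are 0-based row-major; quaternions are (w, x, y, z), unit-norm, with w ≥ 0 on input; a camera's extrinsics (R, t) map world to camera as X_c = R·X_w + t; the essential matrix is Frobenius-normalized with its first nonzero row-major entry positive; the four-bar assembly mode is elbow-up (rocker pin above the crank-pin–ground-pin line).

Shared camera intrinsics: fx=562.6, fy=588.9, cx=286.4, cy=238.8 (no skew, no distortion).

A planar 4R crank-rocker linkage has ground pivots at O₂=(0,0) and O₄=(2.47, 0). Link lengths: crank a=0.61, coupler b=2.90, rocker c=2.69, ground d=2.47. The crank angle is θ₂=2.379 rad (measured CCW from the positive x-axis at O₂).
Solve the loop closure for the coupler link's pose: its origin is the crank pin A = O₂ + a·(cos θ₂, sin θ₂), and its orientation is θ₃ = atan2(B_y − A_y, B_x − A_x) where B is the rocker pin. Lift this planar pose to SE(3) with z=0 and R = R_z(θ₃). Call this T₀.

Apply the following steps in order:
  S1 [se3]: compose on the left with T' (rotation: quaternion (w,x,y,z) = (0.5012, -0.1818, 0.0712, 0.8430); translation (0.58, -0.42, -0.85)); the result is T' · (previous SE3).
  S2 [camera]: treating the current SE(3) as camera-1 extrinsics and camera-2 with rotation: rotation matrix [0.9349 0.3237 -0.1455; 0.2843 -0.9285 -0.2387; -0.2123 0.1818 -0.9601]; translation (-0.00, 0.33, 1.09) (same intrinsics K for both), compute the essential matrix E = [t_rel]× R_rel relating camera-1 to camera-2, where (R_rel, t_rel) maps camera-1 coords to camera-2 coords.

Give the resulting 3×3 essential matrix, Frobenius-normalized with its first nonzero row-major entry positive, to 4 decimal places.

source (fourbar_fk): coupler pose = R=[0.6871 -0.7265 0.0000; 0.7265 0.6871 0.0000; 0.0000 0.0000 1.0000], t=(-0.4411, 0.4214, 0.0000)
after S1 (compose_se3): R=[-0.9293 -0.2850 -0.2352; 0.2087 -0.9301 0.3023; -0.3048 0.2318 0.9238], t=(0.4033, -0.9867, -0.7095)
after S2 (essential): [0.2655 -0.2680 -0.5979; 0.0983 0.0065 0.0212; 0.6477 0.0908 0.2497]

matrix = [0.2655 -0.2680 -0.5979; 0.0983 0.0065 0.0212; 0.6477 0.0908 0.2497]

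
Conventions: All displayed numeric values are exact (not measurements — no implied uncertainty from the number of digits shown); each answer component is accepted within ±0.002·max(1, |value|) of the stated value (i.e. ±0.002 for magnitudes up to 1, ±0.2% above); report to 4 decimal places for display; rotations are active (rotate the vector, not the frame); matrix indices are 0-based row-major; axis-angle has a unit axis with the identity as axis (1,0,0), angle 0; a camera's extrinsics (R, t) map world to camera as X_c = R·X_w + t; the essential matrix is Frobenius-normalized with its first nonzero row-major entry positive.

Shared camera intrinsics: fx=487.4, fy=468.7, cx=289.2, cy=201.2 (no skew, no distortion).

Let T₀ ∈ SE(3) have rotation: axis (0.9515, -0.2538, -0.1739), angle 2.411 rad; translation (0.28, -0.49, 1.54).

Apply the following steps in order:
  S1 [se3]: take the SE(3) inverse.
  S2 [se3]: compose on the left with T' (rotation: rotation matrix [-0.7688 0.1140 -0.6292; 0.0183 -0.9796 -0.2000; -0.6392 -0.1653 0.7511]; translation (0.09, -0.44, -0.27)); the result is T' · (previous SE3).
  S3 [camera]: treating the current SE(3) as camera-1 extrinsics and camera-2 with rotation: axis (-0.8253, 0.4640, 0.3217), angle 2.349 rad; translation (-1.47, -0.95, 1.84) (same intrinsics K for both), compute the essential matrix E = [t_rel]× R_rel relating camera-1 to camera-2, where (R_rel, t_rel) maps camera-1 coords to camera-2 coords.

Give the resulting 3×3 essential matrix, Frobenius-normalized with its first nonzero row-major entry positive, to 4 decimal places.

after S1 (invert_se3): R=[0.8348 -0.5374 -0.1193; -0.3053 -0.6324 0.7119; -0.4581 -0.5579 -0.6920], t=(-0.3133, -1.3208, 0.9206)
after S2 (compose_se3): R=[-0.3885 0.6921 0.6084; 0.4060 0.7212 -0.5612; -0.8272 0.0290 -0.5612], t=(-0.3990, 0.6640, 0.8400)
after S3 (essential): [0.2007 -0.4232 -0.0339; 0.5341 0.3180 -0.3357; 0.2609 -0.4569 -0.0599]

matrix = [0.2007 -0.4232 -0.0339; 0.5341 0.3180 -0.3357; 0.2609 -0.4569 -0.0599]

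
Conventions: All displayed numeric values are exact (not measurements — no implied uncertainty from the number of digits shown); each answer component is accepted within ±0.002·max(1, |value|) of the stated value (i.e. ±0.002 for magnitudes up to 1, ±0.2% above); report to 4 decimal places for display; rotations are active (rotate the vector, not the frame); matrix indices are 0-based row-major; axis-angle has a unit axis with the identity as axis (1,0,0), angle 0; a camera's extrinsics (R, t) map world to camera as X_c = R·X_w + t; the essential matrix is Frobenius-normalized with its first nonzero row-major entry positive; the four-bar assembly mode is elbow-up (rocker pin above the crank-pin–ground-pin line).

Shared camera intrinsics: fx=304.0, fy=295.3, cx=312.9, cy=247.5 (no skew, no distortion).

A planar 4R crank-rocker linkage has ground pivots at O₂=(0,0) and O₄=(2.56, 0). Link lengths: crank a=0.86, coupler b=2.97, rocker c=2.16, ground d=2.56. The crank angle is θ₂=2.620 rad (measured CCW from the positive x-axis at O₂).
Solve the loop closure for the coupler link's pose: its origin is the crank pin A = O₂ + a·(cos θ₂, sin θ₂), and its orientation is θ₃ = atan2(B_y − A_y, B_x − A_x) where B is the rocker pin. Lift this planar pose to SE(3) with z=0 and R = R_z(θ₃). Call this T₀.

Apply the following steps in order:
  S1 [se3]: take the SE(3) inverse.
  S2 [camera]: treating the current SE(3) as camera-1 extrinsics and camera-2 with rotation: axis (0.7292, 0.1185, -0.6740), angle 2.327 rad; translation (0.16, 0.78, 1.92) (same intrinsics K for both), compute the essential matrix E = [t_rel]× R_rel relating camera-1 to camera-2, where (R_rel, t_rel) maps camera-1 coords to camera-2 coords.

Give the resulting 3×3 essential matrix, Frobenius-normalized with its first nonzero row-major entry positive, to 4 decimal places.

matrix = [0.3337 0.4080 0.4665; 0.3890 0.2341 -0.5097; -0.1389 -0.1042 0.0921]

source (fourbar_fk): coupler pose = R=[0.8465 -0.5324 0.0000; 0.5324 0.8465 0.0000; 0.0000 0.0000 1.0000], t=(-0.7456, 0.4285, 0.0000)
after S1 (invert_se3): R=[0.8465 0.5324 0.0000; -0.5324 0.8465 0.0000; 0.0000 0.0000 1.0000], t=(0.4030, -0.7597, 0.0000)
after S2 (essential): [0.3337 0.4080 0.4665; 0.3890 0.2341 -0.5097; -0.1389 -0.1042 0.0921]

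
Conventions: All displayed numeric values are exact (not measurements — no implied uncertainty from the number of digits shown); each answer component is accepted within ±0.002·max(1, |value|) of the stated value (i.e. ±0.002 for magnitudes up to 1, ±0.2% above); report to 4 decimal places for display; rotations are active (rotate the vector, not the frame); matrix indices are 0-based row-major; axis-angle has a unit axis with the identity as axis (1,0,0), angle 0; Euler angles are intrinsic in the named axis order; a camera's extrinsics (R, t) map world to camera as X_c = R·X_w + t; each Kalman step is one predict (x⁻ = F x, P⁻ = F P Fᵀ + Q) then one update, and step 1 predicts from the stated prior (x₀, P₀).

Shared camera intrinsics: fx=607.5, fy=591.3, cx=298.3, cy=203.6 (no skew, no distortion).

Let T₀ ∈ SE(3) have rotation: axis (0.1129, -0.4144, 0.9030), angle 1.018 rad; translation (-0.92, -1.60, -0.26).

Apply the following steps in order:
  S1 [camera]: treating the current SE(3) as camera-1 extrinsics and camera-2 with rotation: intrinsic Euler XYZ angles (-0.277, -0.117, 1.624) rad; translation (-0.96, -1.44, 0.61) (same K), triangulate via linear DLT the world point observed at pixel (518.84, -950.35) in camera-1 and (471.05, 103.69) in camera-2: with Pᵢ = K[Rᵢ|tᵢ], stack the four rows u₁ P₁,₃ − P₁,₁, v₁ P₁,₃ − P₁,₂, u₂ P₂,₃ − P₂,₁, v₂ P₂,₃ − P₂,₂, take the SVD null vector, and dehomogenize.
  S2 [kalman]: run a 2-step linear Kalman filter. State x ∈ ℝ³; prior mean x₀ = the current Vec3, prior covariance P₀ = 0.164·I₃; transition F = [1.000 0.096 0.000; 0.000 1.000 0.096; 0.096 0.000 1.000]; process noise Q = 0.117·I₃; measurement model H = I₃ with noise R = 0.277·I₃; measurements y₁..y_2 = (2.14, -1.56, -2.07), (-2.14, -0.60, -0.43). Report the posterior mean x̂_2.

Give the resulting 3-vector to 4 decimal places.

after S1 (triangulate): (0.7815, -1.5882, 1.0771)
after S2 (kf_track): (-0.3959, -1.1694, -0.4135)

result = (-0.3959, -1.1694, -0.4135)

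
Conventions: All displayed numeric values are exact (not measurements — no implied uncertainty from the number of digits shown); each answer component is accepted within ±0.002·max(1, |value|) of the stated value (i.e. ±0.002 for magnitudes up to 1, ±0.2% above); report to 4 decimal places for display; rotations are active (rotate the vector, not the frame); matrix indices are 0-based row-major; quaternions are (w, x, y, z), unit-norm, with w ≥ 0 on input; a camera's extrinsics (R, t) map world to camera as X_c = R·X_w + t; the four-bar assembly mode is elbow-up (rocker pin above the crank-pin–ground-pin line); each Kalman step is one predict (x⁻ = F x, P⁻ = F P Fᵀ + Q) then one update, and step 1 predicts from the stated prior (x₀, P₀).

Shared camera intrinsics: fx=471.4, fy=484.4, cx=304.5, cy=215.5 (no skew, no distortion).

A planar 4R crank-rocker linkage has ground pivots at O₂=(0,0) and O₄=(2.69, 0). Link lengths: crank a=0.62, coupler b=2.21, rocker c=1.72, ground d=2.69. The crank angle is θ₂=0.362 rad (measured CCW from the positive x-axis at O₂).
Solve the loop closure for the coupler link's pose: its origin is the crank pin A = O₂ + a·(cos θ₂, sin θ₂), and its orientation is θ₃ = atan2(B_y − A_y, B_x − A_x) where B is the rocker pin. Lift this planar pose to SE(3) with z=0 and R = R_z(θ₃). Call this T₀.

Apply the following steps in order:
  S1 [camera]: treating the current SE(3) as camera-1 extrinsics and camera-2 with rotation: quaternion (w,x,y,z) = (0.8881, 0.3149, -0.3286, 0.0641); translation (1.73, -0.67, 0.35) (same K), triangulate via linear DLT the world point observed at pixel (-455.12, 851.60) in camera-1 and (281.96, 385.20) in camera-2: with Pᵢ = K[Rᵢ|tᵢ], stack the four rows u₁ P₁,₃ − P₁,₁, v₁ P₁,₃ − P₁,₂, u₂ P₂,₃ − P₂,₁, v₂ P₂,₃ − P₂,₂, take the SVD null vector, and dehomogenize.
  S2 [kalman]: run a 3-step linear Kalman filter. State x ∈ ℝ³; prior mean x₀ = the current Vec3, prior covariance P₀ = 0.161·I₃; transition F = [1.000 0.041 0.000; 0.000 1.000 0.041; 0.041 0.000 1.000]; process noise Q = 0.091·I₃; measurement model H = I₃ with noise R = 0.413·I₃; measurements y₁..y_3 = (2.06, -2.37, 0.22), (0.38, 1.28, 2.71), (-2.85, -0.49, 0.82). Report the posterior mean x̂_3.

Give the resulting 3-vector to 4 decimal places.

source (fourbar_fk): coupler pose = R=[0.7570 -0.6534 0.0000; 0.6534 0.7570 0.0000; 0.0000 0.0000 1.0000], t=(0.5798, 0.2196, 0.0000)
after S1 (triangulate): (-0.8935, 1.9722, 0.8596)
after S2 (kf_track): (-0.8554, 0.2811, 1.1479)

result = (-0.8554, 0.2811, 1.1479)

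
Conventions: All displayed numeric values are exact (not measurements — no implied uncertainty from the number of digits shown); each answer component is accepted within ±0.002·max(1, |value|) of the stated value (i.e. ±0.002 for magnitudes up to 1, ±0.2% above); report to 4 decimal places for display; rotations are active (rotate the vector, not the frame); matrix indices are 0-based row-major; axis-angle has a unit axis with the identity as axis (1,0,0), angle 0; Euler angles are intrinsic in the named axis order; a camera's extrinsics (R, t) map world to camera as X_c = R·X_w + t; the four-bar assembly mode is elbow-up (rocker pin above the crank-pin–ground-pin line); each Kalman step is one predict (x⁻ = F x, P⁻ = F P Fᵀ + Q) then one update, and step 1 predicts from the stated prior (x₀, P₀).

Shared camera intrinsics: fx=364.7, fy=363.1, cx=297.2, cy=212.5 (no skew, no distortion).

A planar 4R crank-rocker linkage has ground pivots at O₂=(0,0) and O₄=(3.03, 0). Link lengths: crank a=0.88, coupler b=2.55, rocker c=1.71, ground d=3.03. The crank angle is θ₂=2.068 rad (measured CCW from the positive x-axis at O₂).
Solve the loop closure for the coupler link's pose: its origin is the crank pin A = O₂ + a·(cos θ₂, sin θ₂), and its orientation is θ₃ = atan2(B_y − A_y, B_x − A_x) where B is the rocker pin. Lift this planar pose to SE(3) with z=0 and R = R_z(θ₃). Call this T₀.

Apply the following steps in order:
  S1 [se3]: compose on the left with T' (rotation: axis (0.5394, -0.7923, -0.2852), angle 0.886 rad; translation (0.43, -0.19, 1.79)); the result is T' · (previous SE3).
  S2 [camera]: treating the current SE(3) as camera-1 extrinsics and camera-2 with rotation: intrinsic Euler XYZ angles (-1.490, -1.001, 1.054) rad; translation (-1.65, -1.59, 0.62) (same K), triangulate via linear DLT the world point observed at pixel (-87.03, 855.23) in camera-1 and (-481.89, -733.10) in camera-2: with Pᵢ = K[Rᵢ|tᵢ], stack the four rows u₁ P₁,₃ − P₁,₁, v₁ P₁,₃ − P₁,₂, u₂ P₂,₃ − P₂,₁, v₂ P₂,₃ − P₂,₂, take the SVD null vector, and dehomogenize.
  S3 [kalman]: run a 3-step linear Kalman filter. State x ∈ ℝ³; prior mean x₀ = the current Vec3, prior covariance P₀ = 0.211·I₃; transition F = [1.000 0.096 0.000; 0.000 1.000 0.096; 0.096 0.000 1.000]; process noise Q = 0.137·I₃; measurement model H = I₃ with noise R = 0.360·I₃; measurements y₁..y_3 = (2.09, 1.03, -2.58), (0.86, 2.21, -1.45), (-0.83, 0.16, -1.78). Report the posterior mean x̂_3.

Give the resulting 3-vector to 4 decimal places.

result = (-0.0274, 0.8558, -1.5617)

source (fourbar_fk): coupler pose = R=[0.9691 -0.2466 0.0000; 0.2466 0.9691 0.0000; 0.0000 0.0000 1.0000], t=(-0.4197, 0.7734, 0.0000)
after S1 (compose_se3): R=[0.7323 -0.1205 -0.6702; -0.1534 0.9297 -0.3348; 0.6634 0.3479 0.6624], t=(0.1690, 0.6363, 1.9435)
after S2 (triangulate): (-1.7971, 1.4424, 0.0231)
after S3 (kf_track): (-0.0274, 0.8558, -1.5617)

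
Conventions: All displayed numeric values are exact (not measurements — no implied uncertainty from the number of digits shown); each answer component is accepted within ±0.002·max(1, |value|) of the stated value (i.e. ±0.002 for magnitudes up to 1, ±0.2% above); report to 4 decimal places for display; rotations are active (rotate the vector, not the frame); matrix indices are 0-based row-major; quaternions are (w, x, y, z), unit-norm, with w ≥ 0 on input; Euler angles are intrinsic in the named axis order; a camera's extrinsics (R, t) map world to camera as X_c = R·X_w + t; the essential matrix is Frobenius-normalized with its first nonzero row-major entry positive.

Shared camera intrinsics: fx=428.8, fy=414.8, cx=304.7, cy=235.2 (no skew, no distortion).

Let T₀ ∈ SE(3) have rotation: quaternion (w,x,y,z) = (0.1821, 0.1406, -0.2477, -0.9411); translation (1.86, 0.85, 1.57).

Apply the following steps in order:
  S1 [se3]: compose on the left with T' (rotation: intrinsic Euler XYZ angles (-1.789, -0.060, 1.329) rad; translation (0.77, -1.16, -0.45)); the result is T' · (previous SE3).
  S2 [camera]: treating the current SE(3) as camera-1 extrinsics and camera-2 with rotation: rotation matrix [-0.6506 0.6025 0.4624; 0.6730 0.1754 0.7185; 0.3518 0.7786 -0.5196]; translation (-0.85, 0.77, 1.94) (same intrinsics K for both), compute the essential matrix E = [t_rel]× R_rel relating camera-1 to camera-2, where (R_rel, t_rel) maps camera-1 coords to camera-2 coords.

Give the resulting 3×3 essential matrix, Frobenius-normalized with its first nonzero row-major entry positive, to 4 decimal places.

matrix = [0.4639 -0.2443 -0.1544; 0.4822 0.2273 -0.1689; -0.0017 -0.6233 0.0115]

after S1 (compose_se3): R=[0.1964 0.8202 -0.5373; 0.0502 0.5388 0.8409; 0.9792 -0.1922 0.0647], t=(0.2966, -0.0872, -2.7461)
after S2 (essential): [0.4639 -0.2443 -0.1544; 0.4822 0.2273 -0.1689; -0.0017 -0.6233 0.0115]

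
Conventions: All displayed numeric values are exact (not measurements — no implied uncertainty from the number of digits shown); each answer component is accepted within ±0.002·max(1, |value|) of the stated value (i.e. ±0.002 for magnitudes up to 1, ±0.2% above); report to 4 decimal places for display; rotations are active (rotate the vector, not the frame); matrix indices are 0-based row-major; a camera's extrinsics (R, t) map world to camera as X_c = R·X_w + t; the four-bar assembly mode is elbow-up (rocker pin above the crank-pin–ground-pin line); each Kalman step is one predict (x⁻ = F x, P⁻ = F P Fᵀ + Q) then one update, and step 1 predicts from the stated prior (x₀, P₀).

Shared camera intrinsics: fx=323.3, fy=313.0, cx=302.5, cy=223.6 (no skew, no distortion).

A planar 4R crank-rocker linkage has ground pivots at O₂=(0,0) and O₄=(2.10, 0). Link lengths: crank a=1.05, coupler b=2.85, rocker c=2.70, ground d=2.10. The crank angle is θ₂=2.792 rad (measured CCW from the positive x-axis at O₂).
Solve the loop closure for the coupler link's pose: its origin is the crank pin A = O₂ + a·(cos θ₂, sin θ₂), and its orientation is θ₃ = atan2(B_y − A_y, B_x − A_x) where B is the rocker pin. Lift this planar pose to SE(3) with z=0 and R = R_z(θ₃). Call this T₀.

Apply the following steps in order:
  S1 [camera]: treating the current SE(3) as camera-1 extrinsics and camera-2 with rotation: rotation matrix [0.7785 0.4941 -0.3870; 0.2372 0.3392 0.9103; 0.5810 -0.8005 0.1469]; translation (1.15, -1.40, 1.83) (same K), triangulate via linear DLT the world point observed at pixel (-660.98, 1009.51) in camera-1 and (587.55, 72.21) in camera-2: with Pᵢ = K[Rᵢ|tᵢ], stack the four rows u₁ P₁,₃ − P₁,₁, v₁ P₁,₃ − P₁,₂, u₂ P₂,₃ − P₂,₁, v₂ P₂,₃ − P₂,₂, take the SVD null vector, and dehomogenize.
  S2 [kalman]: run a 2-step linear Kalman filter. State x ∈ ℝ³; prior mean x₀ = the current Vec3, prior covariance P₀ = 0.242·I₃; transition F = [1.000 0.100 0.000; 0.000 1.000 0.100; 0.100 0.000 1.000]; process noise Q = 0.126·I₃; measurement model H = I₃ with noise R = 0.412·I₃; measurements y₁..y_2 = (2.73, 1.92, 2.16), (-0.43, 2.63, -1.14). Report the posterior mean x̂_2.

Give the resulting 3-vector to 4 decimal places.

source (fourbar_fk): coupler pose = R=[0.6814 -0.7319 0.0000; 0.7319 0.6814 0.0000; 0.0000 0.0000 1.0000], t=(-0.9865, 0.3596, 0.0000)
after S1 (triangulate): (0.3377, 0.4703, 0.3693)
after S2 (kf_track): (0.7209, 1.8301, 0.2956)

result = (0.7209, 1.8301, 0.2956)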